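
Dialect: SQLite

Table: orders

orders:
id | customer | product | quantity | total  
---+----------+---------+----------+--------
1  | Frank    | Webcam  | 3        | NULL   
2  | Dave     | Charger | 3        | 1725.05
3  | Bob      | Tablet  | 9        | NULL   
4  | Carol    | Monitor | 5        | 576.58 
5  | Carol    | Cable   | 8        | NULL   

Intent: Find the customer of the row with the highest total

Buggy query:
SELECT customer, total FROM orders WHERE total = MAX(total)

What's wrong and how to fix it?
Bug: WHERE is evaluated per row; an aggregate over the whole table isn't defined there

Fix: Wrap MAX in a scalar subquery so WHERE compares against a single value

Corrected query:
SELECT customer, total FROM orders WHERE total = (SELECT MAX(total) FROM orders)

Result:
customer | total  
---------+--------
Dave     | 1725.05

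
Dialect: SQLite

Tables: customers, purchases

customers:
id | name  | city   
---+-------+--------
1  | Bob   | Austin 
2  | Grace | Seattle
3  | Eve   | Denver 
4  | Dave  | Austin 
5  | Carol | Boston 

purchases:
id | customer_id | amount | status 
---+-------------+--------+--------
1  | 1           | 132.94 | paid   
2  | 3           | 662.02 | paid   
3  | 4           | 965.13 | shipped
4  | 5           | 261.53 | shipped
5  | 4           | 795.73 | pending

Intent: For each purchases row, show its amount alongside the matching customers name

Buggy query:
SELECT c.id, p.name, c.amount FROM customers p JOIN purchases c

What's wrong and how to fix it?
Bug: Missing join condition: each purchases row is matched to all customers rows instead of just its own

Fix: Add ON c.customer_id = p.id to the JOIN

Corrected query:
SELECT c.id, p.name, c.amount FROM customers p JOIN purchases c ON c.customer_id = p.id

Result:
id | name  | amount
---+-------+-------
1  | Bob   | 132.94
2  | Eve   | 662.02
3  | Dave  | 965.13
4  | Carol | 261.53
5  | Dave  | 795.73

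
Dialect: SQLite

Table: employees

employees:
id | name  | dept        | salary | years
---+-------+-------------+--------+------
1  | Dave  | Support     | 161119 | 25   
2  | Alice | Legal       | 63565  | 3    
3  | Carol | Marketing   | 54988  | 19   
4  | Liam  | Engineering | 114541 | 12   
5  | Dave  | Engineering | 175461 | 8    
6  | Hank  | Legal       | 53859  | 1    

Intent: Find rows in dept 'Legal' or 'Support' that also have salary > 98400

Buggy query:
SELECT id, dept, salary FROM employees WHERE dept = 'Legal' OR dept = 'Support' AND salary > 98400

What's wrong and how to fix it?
Bug: AND binds tighter than OR, so this parses as dept = 'Legal' OR (dept = 'Support' AND salary > 98400)

Fix: Add parentheses around the OR so the AND applies to both alternatives

Corrected query:
SELECT id, dept, salary FROM employees WHERE (dept = 'Legal' OR dept = 'Support') AND salary > 98400

Result:
id | dept    | salary
---+---------+-------
1  | Support | 161119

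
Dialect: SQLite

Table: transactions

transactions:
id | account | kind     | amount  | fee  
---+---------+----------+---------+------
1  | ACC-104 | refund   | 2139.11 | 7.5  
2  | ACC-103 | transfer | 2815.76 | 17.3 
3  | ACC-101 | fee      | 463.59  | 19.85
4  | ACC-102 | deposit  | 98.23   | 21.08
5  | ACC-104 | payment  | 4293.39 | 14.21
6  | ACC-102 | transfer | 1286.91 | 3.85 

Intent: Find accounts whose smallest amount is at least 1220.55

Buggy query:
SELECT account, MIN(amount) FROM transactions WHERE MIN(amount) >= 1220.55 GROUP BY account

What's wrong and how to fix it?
Bug: Aggregates like MIN are computed per group after WHERE runs

Fix: Replace WHERE with HAVING after the GROUP BY

Corrected query:
SELECT account, MIN(amount) FROM transactions GROUP BY account HAVING MIN(amount) >= 1220.55

Result:
account | MIN(amount)
--------+------------
ACC-103 | 2815.76    
ACC-104 | 2139.11    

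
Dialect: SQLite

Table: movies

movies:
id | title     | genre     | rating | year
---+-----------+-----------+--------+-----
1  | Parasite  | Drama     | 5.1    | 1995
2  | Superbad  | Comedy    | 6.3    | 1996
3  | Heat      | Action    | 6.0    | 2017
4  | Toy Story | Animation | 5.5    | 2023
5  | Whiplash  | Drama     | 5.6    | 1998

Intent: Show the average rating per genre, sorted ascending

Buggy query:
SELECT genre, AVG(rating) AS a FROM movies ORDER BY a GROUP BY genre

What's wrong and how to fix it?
Bug: GROUP BY must precede ORDER BY

Fix: Move ORDER BY to the end, after GROUP BY

Corrected query:
SELECT genre, AVG(rating) AS a FROM movies GROUP BY genre ORDER BY a

Result:
genre     | a   
----------+-----
Drama     | 5.35
Animation | 5.5 
Action    | 6   
Comedy    | 6.3 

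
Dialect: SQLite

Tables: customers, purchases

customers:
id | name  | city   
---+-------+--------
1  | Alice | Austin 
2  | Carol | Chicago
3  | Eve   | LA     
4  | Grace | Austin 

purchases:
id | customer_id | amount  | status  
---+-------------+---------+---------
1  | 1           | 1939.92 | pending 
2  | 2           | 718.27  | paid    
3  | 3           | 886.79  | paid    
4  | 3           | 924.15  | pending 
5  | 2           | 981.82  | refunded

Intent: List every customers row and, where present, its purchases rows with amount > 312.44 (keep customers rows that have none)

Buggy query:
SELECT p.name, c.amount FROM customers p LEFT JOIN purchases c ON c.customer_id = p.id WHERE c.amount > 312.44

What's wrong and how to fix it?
Bug: Filtering c.amount in WHERE discards the NULL rows produced by LEFT JOIN, turning it into an inner join

Fix: Put 'c.amount > 312.44' in the JOIN's ON clause instead of WHERE

Corrected query:
SELECT p.name, c.amount FROM customers p LEFT JOIN purchases c ON c.customer_id = p.id AND c.amount > 312.44

Result:
name  | amount 
------+--------
Alice | 1939.92
Carol | 718.27 
Carol | 981.82 
Eve   | 886.79 
Eve   | 924.15 
Grace | NULL   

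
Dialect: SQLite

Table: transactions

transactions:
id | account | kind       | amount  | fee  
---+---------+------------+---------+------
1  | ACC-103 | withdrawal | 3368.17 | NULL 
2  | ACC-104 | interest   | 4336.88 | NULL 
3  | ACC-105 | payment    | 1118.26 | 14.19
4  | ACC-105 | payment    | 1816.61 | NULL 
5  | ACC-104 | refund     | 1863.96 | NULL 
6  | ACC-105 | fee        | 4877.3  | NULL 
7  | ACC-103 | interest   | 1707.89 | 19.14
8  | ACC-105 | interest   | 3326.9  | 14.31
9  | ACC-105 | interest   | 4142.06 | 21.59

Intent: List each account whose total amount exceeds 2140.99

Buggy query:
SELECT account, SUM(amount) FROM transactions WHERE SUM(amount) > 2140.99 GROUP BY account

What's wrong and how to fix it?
Bug: WHERE runs before GROUP BY, so aggregates aren't available there

Fix: Move the aggregate condition to a HAVING clause

Corrected query:
SELECT account, SUM(amount) FROM transactions GROUP BY account HAVING SUM(amount) > 2140.99

Result:
account | SUM(amount)
--------+------------
ACC-103 | 5076.06    
ACC-104 | 6200.84    
ACC-105 | 15281.13   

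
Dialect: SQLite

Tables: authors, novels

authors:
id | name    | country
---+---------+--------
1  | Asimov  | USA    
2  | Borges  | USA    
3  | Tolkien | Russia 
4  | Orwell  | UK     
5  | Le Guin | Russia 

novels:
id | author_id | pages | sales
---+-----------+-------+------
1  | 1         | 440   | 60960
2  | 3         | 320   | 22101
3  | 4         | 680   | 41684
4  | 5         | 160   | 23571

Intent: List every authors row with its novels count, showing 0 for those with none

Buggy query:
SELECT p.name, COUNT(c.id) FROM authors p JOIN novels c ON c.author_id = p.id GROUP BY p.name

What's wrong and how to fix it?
Bug: INNER JOIN drops authors rows that have no matching novels rows

Fix: Switch to LEFT JOIN to retain unmatched parent rows

Corrected query:
SELECT p.name, COUNT(c.id) FROM authors p LEFT JOIN novels c ON c.author_id = p.id GROUP BY p.name

Result:
name    | COUNT(c.id)
--------+------------
Asimov  | 1          
Borges  | 0          
Le Guin | 1          
Orwell  | 1          
Tolkien | 1          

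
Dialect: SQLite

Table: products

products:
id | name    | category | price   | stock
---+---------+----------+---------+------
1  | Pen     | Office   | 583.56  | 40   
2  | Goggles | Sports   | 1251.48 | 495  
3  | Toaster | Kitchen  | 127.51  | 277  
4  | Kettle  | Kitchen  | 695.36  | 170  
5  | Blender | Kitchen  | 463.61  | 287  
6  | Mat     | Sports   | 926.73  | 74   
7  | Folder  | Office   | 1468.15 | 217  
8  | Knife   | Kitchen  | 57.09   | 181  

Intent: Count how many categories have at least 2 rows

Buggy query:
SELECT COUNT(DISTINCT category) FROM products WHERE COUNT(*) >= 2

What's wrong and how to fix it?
Bug: COUNT(*) cannot appear in WHERE; the per-group count doesn't exist yet

Fix: Group first with HAVING COUNT(*) >= 2, then COUNT the resulting groups

Corrected query:
SELECT COUNT(*) FROM (SELECT category FROM products GROUP BY category HAVING COUNT(*) >= 2)

Result:
COUNT(*)
--------
3       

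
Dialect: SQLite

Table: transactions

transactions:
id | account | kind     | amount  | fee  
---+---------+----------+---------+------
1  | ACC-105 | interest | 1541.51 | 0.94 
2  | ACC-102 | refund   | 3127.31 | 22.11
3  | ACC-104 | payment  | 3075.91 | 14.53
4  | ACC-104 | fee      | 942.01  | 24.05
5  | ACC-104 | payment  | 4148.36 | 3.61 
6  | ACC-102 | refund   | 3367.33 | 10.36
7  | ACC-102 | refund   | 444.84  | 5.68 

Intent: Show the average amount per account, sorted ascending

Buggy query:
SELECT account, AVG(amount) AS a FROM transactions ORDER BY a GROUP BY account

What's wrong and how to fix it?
Bug: ORDER BY appears before GROUP BY; SQL clause order requires GROUP BY first

Fix: Move ORDER BY to the end, after GROUP BY

Corrected query:
SELECT account, AVG(amount) AS a FROM transactions GROUP BY account ORDER BY a

Result:
account | a          
--------+------------
ACC-105 | 1541.51    
ACC-102 | 2313.16    
ACC-104 | 2722.093333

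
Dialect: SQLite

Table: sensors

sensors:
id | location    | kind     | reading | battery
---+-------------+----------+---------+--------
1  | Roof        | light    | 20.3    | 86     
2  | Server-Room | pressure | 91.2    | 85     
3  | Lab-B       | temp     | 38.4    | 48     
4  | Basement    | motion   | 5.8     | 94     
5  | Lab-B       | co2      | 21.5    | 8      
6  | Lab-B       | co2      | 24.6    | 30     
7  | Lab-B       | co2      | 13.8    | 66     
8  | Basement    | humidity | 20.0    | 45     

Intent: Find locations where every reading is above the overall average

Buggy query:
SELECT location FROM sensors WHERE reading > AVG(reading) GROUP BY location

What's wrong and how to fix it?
Bug: AVG() is an aggregate; it can't sit directly in WHERE

Fix: Compute the overall average in a scalar subquery and compare each group's MIN against it in HAVING

Corrected query:
SELECT location FROM sensors GROUP BY location HAVING MIN(reading) > (SELECT AVG(reading) FROM sensors)

Result:
location   
-----------
Server-Room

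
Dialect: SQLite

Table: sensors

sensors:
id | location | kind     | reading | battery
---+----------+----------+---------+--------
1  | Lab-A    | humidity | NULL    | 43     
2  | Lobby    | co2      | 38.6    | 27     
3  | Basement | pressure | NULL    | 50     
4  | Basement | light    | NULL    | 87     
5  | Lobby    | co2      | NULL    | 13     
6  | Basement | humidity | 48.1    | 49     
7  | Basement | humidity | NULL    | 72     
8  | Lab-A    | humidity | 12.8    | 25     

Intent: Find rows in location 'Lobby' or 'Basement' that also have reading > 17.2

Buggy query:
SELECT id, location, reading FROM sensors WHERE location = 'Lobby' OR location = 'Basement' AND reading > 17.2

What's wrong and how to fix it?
Bug: AND binds tighter than OR, so this parses as location = 'Lobby' OR (location = 'Basement' AND reading > 17.2)

Fix: Add parentheses around the OR so the AND applies to both alternatives

Corrected query:
SELECT id, location, reading FROM sensors WHERE (location = 'Lobby' OR location = 'Basement') AND reading > 17.2

Result:
id | location | reading
---+----------+--------
2  | Lobby    | 38.6   
6  | Basement | 48.1   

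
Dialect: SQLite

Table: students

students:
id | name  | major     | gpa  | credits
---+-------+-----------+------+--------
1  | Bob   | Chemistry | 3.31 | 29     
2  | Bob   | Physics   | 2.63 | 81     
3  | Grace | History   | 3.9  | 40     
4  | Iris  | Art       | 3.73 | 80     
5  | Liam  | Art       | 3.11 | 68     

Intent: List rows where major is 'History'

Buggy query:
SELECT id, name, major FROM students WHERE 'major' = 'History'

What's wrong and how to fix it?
Bug: Single quotes denote string literals in SQL; the column name is being compared as a constant string

Fix: Reference the column as major without single quotes

Corrected query:
SELECT id, name, major FROM students WHERE major = 'History'

Result:
id | name  | major  
---+-------+--------
3  | Grace | History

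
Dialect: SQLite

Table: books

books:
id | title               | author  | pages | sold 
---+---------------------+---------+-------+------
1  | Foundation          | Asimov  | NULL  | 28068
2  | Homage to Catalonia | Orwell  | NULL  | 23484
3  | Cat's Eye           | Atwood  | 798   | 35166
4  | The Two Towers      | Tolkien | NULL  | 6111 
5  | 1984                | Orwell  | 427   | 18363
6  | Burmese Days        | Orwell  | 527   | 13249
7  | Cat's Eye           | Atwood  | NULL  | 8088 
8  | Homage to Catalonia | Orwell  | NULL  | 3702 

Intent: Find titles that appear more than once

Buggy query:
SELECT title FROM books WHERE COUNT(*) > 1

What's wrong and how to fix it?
Bug: COUNT(*) is an aggregate and cannot be used in WHERE

Fix: Group first, then use HAVING for the count condition

Corrected query:
SELECT title FROM books GROUP BY title HAVING COUNT(*) > 1

Result:
title              
-------------------
Cat's Eye          
Homage to Catalonia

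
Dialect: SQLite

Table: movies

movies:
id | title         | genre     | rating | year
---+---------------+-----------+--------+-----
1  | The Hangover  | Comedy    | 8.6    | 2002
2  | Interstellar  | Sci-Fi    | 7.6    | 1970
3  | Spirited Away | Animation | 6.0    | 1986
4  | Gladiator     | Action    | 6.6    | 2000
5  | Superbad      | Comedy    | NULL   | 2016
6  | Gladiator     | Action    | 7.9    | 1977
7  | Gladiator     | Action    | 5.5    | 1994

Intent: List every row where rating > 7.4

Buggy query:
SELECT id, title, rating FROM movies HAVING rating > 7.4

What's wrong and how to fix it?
Bug: This is a non-aggregate query (no GROUP BY, no aggregates), so in SQLite the HAVING clause is invalid here; a row-level condition belongs in WHERE

Fix: Replace HAVING with WHERE since the condition applies to individual rows

Corrected query:
SELECT id, title, rating FROM movies WHERE rating > 7.4

Result:
id | title        | rating
---+--------------+-------
1  | The Hangover | 8.6   
2  | Interstellar | 7.6   
6  | Gladiator    | 7.9   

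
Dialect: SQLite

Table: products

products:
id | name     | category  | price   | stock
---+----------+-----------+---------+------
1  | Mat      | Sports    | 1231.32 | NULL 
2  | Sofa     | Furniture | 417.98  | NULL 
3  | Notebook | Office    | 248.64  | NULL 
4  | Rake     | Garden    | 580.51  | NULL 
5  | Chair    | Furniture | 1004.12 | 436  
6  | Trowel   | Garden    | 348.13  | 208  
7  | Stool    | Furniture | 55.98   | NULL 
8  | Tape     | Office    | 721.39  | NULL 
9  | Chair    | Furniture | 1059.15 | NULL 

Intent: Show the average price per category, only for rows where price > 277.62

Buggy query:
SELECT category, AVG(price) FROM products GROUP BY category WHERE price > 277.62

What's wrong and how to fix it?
Bug: WHERE cannot follow GROUP BY

Fix: Place WHERE between FROM and GROUP BY

Corrected query:
SELECT category, AVG(price) FROM products WHERE price > 277.62 GROUP BY category

Result:
category  | AVG(price)
----------+-----------
Furniture | 827.083333
Garden    | 464.32    
Office    | 721.39    
Sports    | 1231.32   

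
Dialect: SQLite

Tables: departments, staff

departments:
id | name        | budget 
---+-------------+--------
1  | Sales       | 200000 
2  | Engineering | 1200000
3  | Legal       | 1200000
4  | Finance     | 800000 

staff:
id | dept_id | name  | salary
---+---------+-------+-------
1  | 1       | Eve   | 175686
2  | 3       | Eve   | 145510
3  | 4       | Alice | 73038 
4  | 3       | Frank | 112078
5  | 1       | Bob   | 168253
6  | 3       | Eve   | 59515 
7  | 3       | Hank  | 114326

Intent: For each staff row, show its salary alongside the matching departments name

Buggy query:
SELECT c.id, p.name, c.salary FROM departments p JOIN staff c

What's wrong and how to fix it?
Bug: Missing join condition: each staff row is matched to all departments rows instead of just its own

Fix: Add ON c.dept_id = p.id to the JOIN

Corrected query:
SELECT c.id, p.name, c.salary FROM departments p JOIN staff c ON c.dept_id = p.id

Result:
id | name    | salary
---+---------+-------
1  | Sales   | 175686
2  | Legal   | 145510
3  | Finance | 73038 
4  | Legal   | 112078
5  | Sales   | 168253
6  | Legal   | 59515 
7  | Legal   | 114326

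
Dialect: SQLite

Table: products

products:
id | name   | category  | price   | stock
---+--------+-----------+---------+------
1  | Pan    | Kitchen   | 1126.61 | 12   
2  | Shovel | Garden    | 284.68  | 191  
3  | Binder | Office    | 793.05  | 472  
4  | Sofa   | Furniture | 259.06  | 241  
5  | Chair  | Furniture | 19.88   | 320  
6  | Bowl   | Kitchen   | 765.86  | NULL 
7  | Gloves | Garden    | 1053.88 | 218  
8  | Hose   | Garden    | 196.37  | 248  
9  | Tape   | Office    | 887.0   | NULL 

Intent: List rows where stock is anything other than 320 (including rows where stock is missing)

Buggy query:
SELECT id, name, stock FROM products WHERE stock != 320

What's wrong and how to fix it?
Bug: 'stock != 320' is unknown when stock is NULL, so NULL rows are silently excluded

Fix: Add an explicit OR stock IS NULL to include the missing-value rows

Corrected query:
SELECT id, name, stock FROM products WHERE stock != 320 OR stock IS NULL

Result:
id | name   | stock
---+--------+------
1  | Pan    | 12   
2  | Shovel | 191  
3  | Binder | 472  
4  | Sofa   | 241  
6  | Bowl   | NULL 
7  | Gloves | 218  
8  | Hose   | 248  
9  | Tape   | NULL 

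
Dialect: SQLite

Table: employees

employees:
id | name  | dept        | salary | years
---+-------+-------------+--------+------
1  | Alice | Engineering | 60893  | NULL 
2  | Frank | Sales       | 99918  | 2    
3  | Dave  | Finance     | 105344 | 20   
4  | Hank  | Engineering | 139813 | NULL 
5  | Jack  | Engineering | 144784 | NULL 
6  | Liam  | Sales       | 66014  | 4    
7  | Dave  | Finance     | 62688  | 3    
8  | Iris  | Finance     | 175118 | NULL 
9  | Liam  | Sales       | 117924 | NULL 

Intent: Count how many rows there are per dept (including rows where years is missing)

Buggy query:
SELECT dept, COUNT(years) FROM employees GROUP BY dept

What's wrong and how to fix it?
Bug: COUNT(column) counts non-NULL values only; rows with NULL years aren't counted

Fix: Replace COUNT(years) with COUNT(*)

Corrected query:
SELECT dept, COUNT(*) FROM employees GROUP BY dept

Result:
dept        | COUNT(*)
------------+---------
Engineering | 3       
Finance     | 3       
Sales       | 3       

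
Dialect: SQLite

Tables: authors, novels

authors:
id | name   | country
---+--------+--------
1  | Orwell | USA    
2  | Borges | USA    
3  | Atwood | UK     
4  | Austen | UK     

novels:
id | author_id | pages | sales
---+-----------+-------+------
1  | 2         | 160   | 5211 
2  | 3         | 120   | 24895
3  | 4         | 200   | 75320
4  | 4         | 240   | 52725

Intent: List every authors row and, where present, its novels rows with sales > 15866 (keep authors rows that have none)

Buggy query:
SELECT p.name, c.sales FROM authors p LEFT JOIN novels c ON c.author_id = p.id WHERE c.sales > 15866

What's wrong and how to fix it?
Bug: A WHERE condition on the right-hand table after LEFT JOIN drops unmatched parents

Fix: Move the right-table condition into the ON clause so unmatched parents are kept

Corrected query:
SELECT p.name, c.sales FROM authors p LEFT JOIN novels c ON c.author_id = p.id AND c.sales > 15866

Result:
name   | sales
-------+------
Orwell | NULL 
Borges | NULL 
Atwood | 24895
Austen | 52725
Austen | 75320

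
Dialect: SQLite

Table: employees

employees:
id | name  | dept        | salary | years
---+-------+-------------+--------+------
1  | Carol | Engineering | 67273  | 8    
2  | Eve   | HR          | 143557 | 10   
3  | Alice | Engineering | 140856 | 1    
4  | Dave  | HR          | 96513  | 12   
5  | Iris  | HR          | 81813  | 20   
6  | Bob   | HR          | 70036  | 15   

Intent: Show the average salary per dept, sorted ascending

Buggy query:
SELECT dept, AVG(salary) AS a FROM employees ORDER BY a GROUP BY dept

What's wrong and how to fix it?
Bug: ORDER BY appears before GROUP BY; SQL clause order requires GROUP BY first

Fix: Move ORDER BY to the end, after GROUP BY

Corrected query:
SELECT dept, AVG(salary) AS a FROM employees GROUP BY dept ORDER BY a

Result:
dept        | a       
------------+---------
HR          | 97979.75
Engineering | 104064.5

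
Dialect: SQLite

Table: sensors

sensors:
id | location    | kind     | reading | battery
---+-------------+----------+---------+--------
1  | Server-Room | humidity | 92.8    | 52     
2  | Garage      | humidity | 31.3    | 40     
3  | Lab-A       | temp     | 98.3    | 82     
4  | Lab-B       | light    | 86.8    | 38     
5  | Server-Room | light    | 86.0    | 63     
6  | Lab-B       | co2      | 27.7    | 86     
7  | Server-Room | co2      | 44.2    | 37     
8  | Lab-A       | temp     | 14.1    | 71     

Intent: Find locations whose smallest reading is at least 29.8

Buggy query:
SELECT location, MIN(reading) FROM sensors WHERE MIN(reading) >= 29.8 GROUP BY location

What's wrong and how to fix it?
Bug: MIN() in WHERE is a misuse of aggregate

Fix: Use HAVING for the per-group MIN condition

Corrected query:
SELECT location, MIN(reading) FROM sensors GROUP BY location HAVING MIN(reading) >= 29.8

Result:
location    | MIN(reading)
------------+-------------
Garage      | 31.3        
Server-Room | 44.2        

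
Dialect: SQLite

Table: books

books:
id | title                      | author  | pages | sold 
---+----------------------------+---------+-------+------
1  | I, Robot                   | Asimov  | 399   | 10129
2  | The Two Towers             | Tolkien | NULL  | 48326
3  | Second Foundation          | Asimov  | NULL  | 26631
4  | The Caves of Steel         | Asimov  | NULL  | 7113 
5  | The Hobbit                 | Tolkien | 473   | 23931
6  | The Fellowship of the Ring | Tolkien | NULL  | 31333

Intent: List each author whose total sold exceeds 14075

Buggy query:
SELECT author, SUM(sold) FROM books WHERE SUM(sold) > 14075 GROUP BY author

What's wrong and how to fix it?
Bug: WHERE runs before GROUP BY, so aggregates aren't available there

Fix: Move the aggregate condition to a HAVING clause

Corrected query:
SELECT author, SUM(sold) FROM books GROUP BY author HAVING SUM(sold) > 14075

Result:
author  | SUM(sold)
--------+----------
Asimov  | 43873    
Tolkien | 103590   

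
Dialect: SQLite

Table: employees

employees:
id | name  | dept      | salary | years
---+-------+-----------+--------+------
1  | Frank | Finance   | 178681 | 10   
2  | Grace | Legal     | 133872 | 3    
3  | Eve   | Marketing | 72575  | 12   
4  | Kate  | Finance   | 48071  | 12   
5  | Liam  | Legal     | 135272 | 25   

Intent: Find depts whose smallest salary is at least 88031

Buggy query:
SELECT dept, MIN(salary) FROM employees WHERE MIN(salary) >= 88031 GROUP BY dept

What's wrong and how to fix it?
Bug: MIN() in WHERE is a misuse of aggregate

Fix: Replace WHERE with HAVING after the GROUP BY

Corrected query:
SELECT dept, MIN(salary) FROM employees GROUP BY dept HAVING MIN(salary) >= 88031

Result:
dept  | MIN(salary)
------+------------
Legal | 133872     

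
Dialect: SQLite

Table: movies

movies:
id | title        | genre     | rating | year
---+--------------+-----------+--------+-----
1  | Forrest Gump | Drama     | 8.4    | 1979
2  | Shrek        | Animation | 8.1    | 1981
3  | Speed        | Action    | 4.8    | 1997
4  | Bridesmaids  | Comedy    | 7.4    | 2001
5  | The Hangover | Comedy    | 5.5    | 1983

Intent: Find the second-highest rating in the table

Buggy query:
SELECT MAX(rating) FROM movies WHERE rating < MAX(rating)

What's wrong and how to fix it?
Bug: The inner MAX is an aggregate inside WHERE, which is not allowed

Fix: Compute the overall MAX in a subquery, then take MAX of rows below it

Corrected query:
SELECT MAX(rating) FROM movies WHERE rating < (SELECT MAX(rating) FROM movies)

Result:
MAX(rating)
-----------
8.1        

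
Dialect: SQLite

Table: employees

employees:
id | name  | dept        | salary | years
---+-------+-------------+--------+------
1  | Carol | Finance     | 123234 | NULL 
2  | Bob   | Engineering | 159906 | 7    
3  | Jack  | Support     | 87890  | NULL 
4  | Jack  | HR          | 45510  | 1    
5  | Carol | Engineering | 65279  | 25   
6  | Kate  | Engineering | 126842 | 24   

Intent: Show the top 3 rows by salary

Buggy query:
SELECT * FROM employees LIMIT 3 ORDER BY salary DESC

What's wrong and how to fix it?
Bug: ORDER BY cannot follow LIMIT; LIMIT is the final clause

Fix: Swap the clauses: ORDER BY first, then LIMIT

Corrected query:
SELECT * FROM employees ORDER BY salary DESC LIMIT 3

Result:
id | name  | dept        | salary | years
---+-------+-------------+--------+------
2  | Bob   | Engineering | 159906 | 7    
6  | Kate  | Engineering | 126842 | 24   
1  | Carol | Finance     | 123234 | NULL 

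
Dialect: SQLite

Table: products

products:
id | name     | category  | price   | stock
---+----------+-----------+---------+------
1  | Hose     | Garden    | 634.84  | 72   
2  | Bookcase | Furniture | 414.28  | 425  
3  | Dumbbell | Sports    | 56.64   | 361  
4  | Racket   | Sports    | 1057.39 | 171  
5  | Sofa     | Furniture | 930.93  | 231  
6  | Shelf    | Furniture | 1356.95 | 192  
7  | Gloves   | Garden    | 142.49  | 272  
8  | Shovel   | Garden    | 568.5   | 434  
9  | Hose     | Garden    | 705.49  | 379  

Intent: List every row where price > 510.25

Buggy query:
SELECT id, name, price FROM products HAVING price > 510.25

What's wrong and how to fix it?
Bug: HAVING filters the output of aggregation, but this query has no GROUP BY and no aggregate functions, so SQLite rejects it (HAVING clause on a non-aggregate query); the condition here is per row

Fix: Use WHERE for row-level filtering

Corrected query:
SELECT id, name, price FROM products WHERE price > 510.25

Result:
id | name   | price  
---+--------+--------
1  | Hose   | 634.84 
4  | Racket | 1057.39
5  | Sofa   | 930.93 
6  | Shelf  | 1356.95
8  | Shovel | 568.5  
9  | Hose   | 705.49 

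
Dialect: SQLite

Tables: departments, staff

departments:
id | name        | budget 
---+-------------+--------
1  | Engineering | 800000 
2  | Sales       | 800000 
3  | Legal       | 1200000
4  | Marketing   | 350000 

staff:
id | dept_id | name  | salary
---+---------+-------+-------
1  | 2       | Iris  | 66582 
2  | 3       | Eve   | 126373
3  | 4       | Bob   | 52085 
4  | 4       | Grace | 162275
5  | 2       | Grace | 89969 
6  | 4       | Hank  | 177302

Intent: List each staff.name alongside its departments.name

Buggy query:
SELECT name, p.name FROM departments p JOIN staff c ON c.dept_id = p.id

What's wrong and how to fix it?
Bug: Both tables have a 'name' column; the unqualified reference is ambiguous

Fix: Qualify the column with its table alias (c.name)

Corrected query:
SELECT c.name, p.name FROM departments p JOIN staff c ON c.dept_id = p.id

Result:
name  | name     
------+----------
Iris  | Sales    
Eve   | Legal    
Bob   | Marketing
Grace | Marketing
Grace | Sales    
Hank  | Marketing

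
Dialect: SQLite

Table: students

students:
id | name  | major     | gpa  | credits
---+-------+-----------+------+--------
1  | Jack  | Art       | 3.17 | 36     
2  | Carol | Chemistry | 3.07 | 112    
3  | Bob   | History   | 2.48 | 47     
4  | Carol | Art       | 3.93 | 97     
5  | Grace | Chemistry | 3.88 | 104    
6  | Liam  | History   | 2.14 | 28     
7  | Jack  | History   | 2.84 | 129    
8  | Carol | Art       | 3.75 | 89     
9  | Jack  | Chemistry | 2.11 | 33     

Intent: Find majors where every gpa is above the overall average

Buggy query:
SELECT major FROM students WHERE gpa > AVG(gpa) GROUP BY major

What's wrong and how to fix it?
Bug: AVG() is an aggregate; it can't sit directly in WHERE

Fix: Use a subquery for AVG and a HAVING MIN(...) filter so the condition holds for every row in the group

Corrected query:
SELECT major FROM students GROUP BY major HAVING MIN(gpa) > (SELECT AVG(gpa) FROM students)

Result:
major
-----
Art  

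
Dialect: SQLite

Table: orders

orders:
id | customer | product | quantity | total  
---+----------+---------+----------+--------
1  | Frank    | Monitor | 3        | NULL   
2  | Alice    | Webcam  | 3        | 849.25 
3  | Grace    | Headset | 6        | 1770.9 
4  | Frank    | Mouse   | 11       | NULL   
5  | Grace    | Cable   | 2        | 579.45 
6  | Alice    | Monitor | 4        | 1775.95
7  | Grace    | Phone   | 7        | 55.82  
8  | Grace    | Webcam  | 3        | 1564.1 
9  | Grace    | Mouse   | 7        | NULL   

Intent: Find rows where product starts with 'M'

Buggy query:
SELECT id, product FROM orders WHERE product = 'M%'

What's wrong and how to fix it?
Bug: Wildcards only work with LIKE; '=' treats '%' as a literal character

Fix: Use LIKE for wildcard pattern matching

Corrected query:
SELECT id, product FROM orders WHERE product LIKE 'M%'

Result:
id | product
---+--------
1  | Monitor
4  | Mouse  
6  | Monitor
9  | Mouse  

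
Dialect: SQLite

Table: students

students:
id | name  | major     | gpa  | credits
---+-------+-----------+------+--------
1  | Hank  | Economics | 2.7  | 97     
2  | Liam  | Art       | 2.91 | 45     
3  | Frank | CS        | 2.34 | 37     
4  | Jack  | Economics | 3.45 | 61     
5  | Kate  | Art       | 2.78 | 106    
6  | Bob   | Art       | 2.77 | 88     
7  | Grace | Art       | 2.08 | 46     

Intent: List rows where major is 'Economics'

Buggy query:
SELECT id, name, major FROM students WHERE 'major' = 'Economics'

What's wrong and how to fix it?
Bug: Single quotes denote string literals in SQL; the column name is being compared as a constant string

Fix: Remove the quotes around the column name (or use double quotes for an identifier)

Corrected query:
SELECT id, name, major FROM students WHERE major = 'Economics'

Result:
id | name | major    
---+------+----------
1  | Hank | Economics
4  | Jack | Economics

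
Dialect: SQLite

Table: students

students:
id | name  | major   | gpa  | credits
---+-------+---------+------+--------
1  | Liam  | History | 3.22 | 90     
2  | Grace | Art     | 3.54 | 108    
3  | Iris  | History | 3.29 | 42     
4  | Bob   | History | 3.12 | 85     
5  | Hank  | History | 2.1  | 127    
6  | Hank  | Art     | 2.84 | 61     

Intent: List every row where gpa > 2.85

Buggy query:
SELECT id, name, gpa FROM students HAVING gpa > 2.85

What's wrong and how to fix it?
Bug: HAVING filters the output of aggregation, but this query has no GROUP BY and no aggregate functions, so SQLite rejects it (HAVING clause on a non-aggregate query); the condition here is per row

Fix: Replace HAVING with WHERE since the condition applies to individual rows

Corrected query:
SELECT id, name, gpa FROM students WHERE gpa > 2.85

Result:
id | name  | gpa 
---+-------+-----
1  | Liam  | 3.22
2  | Grace | 3.54
3  | Iris  | 3.29
4  | Bob   | 3.12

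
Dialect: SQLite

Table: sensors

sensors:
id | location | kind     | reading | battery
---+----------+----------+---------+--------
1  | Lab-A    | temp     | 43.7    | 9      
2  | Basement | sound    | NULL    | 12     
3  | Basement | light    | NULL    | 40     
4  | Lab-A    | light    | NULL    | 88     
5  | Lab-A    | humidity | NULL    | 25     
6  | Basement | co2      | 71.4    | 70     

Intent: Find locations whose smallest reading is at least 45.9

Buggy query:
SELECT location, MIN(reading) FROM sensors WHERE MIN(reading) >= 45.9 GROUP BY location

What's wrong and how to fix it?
Bug: Aggregates like MIN are computed per group after WHERE runs

Fix: Use HAVING for the per-group MIN condition

Corrected query:
SELECT location, MIN(reading) FROM sensors GROUP BY location HAVING MIN(reading) >= 45.9

Result:
location | MIN(reading)
---------+-------------
Basement | 71.4        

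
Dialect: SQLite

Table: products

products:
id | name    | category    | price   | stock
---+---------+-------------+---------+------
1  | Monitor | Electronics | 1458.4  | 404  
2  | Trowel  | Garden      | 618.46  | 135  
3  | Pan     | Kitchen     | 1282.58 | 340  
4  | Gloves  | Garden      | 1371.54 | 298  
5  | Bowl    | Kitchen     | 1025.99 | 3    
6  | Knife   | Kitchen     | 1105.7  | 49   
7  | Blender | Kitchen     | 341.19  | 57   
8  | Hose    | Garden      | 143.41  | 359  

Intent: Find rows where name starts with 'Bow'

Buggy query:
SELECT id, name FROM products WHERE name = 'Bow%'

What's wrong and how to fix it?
Bug: '=' compares the literal string including the % character; pattern matching needs LIKE

Fix: Use LIKE for wildcard pattern matching

Corrected query:
SELECT id, name FROM products WHERE name LIKE 'Bow%'

Result:
id | name
---+-----
5  | Bowl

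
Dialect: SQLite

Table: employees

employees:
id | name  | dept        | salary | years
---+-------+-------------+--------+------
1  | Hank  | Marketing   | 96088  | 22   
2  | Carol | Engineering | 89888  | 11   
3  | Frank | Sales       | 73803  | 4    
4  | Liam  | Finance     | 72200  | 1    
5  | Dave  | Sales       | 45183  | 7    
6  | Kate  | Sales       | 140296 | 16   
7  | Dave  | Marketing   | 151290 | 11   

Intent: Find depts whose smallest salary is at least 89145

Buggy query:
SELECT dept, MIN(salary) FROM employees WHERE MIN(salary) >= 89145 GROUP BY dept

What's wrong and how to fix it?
Bug: Aggregates like MIN are computed per group after WHERE runs

Fix: Use HAVING for the per-group MIN condition

Corrected query:
SELECT dept, MIN(salary) FROM employees GROUP BY dept HAVING MIN(salary) >= 89145

Result:
dept        | MIN(salary)
------------+------------
Engineering | 89888      
Marketing   | 96088      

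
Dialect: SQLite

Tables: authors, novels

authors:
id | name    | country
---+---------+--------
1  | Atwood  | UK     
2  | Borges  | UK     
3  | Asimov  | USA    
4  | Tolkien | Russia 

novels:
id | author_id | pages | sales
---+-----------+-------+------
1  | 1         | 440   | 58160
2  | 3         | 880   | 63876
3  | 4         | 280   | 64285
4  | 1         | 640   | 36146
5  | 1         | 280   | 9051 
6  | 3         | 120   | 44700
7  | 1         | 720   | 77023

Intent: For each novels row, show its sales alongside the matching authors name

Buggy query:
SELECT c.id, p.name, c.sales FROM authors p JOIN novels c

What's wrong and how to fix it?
Bug: Missing join condition: each novels row is matched to all authors rows instead of just its own

Fix: Specify the join condition linking the foreign key to the parent id

Corrected query:
SELECT c.id, p.name, c.sales FROM authors p JOIN novels c ON c.author_id = p.id

Result:
id | name    | sales
---+---------+------
1  | Atwood  | 58160
2  | Asimov  | 63876
3  | Tolkien | 64285
4  | Atwood  | 36146
5  | Atwood  | 9051 
6  | Asimov  | 44700
7  | Atwood  | 77023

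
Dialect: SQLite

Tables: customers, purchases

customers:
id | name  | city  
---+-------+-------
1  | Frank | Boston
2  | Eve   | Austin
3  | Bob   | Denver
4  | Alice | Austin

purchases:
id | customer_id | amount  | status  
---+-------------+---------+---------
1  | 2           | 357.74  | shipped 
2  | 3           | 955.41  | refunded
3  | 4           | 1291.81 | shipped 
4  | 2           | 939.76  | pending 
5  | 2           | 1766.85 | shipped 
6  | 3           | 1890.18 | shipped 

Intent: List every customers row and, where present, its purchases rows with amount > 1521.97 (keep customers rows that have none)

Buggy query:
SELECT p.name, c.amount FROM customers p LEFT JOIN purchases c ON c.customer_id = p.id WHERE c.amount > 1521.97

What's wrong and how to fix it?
Bug: Filtering c.amount in WHERE discards the NULL rows produced by LEFT JOIN, turning it into an inner join

Fix: Move the right-table condition into the ON clause so unmatched parents are kept

Corrected query:
SELECT p.name, c.amount FROM customers p LEFT JOIN purchases c ON c.customer_id = p.id AND c.amount > 1521.97

Result:
name  | amount 
------+--------
Frank | NULL   
Eve   | 1766.85
Bob   | 1890.18
Alice | NULL   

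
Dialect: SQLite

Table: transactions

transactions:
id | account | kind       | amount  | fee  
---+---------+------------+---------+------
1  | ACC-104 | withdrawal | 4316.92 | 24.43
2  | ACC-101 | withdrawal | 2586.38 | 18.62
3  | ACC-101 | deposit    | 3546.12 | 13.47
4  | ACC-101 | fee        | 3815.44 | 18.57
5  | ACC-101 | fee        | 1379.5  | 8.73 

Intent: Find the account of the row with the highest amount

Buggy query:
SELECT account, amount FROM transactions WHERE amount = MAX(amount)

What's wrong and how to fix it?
Bug: WHERE is evaluated per row; an aggregate over the whole table isn't defined there

Fix: Use a subquery: WHERE amount = (SELECT MAX(amount) FROM transactions)

Corrected query:
SELECT account, amount FROM transactions WHERE amount = (SELECT MAX(amount) FROM transactions)

Result:
account | amount 
--------+--------
ACC-104 | 4316.92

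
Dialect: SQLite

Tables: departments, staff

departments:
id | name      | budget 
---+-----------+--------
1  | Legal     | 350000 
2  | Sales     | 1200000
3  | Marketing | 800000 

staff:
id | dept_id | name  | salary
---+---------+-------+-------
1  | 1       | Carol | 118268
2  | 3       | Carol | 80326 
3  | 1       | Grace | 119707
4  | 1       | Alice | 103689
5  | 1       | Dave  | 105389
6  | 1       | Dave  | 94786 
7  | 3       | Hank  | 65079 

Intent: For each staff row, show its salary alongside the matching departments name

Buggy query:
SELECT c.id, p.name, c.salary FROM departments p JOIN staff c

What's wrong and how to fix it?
Bug: Missing join condition: each staff row is matched to all departments rows instead of just its own

Fix: Specify the join condition linking the foreign key to the parent id

Corrected query:
SELECT c.id, p.name, c.salary FROM departments p JOIN staff c ON c.dept_id = p.id

Result:
id | name      | salary
---+-----------+-------
1  | Legal     | 118268
2  | Marketing | 80326 
3  | Legal     | 119707
4  | Legal     | 103689
5  | Legal     | 105389
6  | Legal     | 94786 
7  | Marketing | 65079 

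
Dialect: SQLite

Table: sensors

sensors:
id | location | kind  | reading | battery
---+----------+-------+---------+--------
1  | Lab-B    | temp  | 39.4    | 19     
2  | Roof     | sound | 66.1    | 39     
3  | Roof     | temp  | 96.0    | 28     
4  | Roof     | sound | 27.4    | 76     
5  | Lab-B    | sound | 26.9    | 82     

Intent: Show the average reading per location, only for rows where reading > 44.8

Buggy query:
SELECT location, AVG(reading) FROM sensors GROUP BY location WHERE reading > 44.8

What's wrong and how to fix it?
Bug: Row-level WHERE must come before GROUP BY in the clause order

Fix: Move the WHERE clause before GROUP BY

Corrected query:
SELECT location, AVG(reading) FROM sensors WHERE reading > 44.8 GROUP BY location

Result:
location | AVG(reading)
---------+-------------
Roof     | 81.05       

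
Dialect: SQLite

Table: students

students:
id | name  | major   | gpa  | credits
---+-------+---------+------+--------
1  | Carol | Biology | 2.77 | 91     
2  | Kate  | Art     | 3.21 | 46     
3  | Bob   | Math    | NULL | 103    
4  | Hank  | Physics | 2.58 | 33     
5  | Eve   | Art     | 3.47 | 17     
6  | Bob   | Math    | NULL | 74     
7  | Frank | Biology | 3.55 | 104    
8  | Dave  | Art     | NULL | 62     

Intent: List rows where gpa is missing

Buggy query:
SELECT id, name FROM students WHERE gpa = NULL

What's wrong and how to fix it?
Bug: Comparing to NULL with '=' never matches; NULL = NULL is unknown, not true

Fix: Use IS NULL to test for NULL

Corrected query:
SELECT id, name FROM students WHERE gpa IS NULL

Result:
id | name
---+-----
3  | Bob 
6  | Bob 
8  | Dave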